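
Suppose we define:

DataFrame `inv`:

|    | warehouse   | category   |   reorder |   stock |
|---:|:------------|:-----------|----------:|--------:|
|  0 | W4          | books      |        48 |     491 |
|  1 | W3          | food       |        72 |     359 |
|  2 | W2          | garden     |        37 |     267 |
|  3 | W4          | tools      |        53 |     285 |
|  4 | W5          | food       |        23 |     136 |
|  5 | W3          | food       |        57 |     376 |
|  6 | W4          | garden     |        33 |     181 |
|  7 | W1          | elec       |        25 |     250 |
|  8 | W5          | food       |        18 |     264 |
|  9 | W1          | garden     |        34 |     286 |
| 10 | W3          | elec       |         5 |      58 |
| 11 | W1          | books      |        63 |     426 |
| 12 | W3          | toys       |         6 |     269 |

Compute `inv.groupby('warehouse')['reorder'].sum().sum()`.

group by warehouse, sum of reorder:
warehouse
W1    122
W2     37
W3    140
W4    134
W5     41
Name: reorder, dtype: int64
Reading off the sum of the resulting series, we get 474.

474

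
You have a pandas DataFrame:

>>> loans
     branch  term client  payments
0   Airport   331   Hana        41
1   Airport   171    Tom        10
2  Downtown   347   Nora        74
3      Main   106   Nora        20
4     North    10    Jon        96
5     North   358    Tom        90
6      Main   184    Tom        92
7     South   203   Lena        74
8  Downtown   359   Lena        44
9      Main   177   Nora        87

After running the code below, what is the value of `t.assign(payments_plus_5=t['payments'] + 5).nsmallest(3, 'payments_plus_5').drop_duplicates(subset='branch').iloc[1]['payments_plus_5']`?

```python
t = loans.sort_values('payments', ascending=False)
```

sort by payments descending:
     branch  term client  payments
4     North    10    Jon        96
6      Main   184    Tom        92
5     North   358    Tom        90
9      Main   177   Nora        87
2  Downtown   347   Nora        74
7     South   203   Lena        74
8  Downtown   359   Lena        44
0   Airport   331   Hana        41
3      Main   106   Nora        20
1   Airport   171    Tom        10
add column payments_plus_5 = t['payments'] + 5:
     branch  term client  payments  payments_plus_5
4     North    10    Jon        96              101
6      Main   184    Tom        92               97
5     North   358    Tom        90               95
9      Main   177   Nora        87               92
2  Downtown   347   Nora        74               79
7     South   203   Lena        74               79
8  Downtown   359   Lena        44               49
0   Airport   331   Hana        41               46
3      Main   106   Nora        20               25
1   Airport   171    Tom        10               15
take 3 rows with smallest payments_plus_5:
    branch  term client  payments  payments_plus_5
1  Airport   171    Tom        10               15
3     Main   106   Nora        20               25
0  Airport   331   Hana        41               46
drop duplicate branch (keep=first):
    branch  term client  payments  payments_plus_5
1  Airport   171    Tom        10               15
3     Main   106   Nora        20               25
The value at position 1, column 'payments_plus_5' is 25.

25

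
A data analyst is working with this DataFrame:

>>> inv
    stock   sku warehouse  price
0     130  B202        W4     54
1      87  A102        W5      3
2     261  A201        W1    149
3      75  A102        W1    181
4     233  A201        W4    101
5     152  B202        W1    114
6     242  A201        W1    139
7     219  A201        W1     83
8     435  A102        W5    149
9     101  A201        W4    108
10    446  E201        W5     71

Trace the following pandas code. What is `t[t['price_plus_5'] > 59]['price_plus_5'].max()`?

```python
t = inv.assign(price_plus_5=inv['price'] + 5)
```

add column price_plus_5 = inv['price'] + 5:
    stock   sku warehouse  price  price_plus_5
0     130  B202        W4     54            59
1      87  A102        W5      3             8
2     261  A201        W1    149           154
3      75  A102        W1    181           186
4     233  A201        W4    101           106
5     152  B202        W1    114           119
6     242  A201        W1    139           144
7     219  A201        W1     83            88
8     435  A102        W5    149           154
9     101  A201        W4    108           113
10    446  E201        W5     71            76
filter rows where price_plus_5 > 59:
    stock   sku warehouse  price  price_plus_5
2     261  A201        W1    149           154
3      75  A102        W1    181           186
4     233  A201        W4    101           106
5     152  B202        W1    114           119
6     242  A201        W1    139           144
7     219  A201        W1     83            88
8     435  A102        W5    149           154
9     101  A201        W4    108           113
10    446  E201        W5     71            76
Then the max of column 'price_plus_5': 186

186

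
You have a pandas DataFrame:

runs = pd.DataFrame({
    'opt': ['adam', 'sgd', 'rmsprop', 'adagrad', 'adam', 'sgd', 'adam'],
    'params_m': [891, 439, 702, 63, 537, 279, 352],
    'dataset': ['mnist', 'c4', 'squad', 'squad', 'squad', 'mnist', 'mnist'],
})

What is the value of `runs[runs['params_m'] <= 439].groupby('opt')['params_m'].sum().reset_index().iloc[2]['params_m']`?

718

filter rows where params_m <= 439:
       opt  params_m dataset
1      sgd       439      c4
3  adagrad        63   squad
5      sgd       279   mnist
6     adam       352   mnist
group by opt, sum of params_m:
opt
adagrad     63
adam       352
sgd        718
Name: params_m, dtype: int64
reset_index():
       opt  params_m
0  adagrad        63
1     adam       352
2      sgd       718
So iloc[2]['params_m'] = 718.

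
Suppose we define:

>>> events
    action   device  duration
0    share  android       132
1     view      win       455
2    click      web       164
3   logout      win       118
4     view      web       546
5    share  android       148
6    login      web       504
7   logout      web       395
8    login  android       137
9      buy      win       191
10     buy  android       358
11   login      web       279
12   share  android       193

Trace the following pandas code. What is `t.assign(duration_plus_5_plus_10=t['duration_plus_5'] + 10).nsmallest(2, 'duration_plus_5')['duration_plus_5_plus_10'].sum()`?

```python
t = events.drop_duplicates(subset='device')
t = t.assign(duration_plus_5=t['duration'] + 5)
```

326

drop duplicate device (keep=first):
  action   device  duration
0  share  android       132
1   view      win       455
2  click      web       164
add column duration_plus_5 = t['duration'] + 5:
  action   device  duration  duration_plus_5
0  share  android       132              137
1   view      win       455              460
2  click      web       164              169
add column duration_plus_5_plus_10 = t['duration_plus_5'] + 10:
  action   device  duration  duration_plus_5  duration_plus_5_plus_10
0  share  android       132              137                      147
1   view      win       455              460                      470
2  click      web       164              169                      179
take 2 rows with smallest duration_plus_5:
  action   device  duration  duration_plus_5  duration_plus_5_plus_10
0  share  android       132              137                      147
2  click      web       164              169                      179
So sum() = 326.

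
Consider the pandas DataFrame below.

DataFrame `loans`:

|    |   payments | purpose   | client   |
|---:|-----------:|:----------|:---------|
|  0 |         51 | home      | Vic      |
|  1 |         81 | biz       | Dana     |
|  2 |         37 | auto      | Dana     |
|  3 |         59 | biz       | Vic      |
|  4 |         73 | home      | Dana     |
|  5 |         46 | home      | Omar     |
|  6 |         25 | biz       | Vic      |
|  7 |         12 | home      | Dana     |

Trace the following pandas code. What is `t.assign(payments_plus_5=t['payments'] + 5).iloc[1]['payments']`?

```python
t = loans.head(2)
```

take first 2 rows:
   payments purpose client
0        51    home    Vic
1        81     biz   Dana
add column payments_plus_5 = t['payments'] + 5:
   payments purpose client  payments_plus_5
0        51    home    Vic               56
1        81     biz   Dana               86
Then the value at position 1, column 'payments': 81

81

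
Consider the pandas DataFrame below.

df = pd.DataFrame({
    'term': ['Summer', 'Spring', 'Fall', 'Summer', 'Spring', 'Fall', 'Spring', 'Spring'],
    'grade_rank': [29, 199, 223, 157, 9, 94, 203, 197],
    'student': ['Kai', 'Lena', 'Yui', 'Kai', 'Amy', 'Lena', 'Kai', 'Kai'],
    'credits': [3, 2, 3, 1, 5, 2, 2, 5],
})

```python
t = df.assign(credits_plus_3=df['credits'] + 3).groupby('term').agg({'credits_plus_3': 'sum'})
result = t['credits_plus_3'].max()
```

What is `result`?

26

add column credits_plus_3 = df['credits'] + 3:
     term  grade_rank student  credits  credits_plus_3
0  Summer          29     Kai        3               6
1  Spring         199    Lena        2               5
2    Fall         223     Yui        3               6
3  Summer         157     Kai        1               4
4  Spring           9     Amy        5               8
5    Fall          94    Lena        2               5
6  Spring         203     Kai        2               5
7  Spring         197     Kai        5               8
group by term, sum of credits_plus_3:
        credits_plus_3
term                  
Fall                11
Spring              26
Summer              10
Taking the max of column 'credits_plus_3' gives 26.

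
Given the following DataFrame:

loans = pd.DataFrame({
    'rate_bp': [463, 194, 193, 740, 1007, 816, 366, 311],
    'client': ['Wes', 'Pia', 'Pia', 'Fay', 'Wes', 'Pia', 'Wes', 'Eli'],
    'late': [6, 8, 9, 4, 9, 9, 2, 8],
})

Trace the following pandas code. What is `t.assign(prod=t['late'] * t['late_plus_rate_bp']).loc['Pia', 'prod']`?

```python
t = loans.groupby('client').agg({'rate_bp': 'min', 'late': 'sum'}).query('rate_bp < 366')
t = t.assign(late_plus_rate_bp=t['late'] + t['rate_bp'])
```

5694

group by client: min(rate_bp), sum(late):
        rate_bp  late
client               
Eli         311     8
Fay         740     4
Pia         193    26
Wes         366    17
filter rows where rate_bp < 366:
        rate_bp  late
client               
Eli         311     8
Pia         193    26
add column late_plus_rate_bp = t['late'] + t['rate_bp']:
        rate_bp  late  late_plus_rate_bp
client                                  
Eli         311     8                319
Pia         193    26                219
add column prod = t['late'] * t['late_plus_rate_bp']:
        rate_bp  late  late_plus_rate_bp  prod
client                                        
Eli         311     8                319  2552
Pia         193    26                219  5694
The value at row 'Pia', column 'prod' is 5694.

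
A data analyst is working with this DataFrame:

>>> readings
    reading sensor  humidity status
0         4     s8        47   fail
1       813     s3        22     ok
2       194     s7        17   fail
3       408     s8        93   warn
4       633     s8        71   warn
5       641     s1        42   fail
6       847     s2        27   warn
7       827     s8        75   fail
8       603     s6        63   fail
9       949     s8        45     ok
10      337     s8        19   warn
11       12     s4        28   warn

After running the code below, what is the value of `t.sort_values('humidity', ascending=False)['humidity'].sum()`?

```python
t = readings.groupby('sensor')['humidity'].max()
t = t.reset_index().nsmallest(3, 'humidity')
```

66

group by sensor, max of humidity:
sensor
s1    42
s2    27
s3    22
s4    28
s6    63
s7    17
s8    93
Name: humidity, dtype: int64
reset_index():
  sensor  humidity
0     s1        42
1     s2        27
2     s3        22
3     s4        28
4     s6        63
5     s7        17
6     s8        93
take 3 rows with smallest humidity:
  sensor  humidity
5     s7        17
2     s3        22
1     s2        27
sort by humidity descending:
  sensor  humidity
1     s2        27
2     s3        22
5     s7        17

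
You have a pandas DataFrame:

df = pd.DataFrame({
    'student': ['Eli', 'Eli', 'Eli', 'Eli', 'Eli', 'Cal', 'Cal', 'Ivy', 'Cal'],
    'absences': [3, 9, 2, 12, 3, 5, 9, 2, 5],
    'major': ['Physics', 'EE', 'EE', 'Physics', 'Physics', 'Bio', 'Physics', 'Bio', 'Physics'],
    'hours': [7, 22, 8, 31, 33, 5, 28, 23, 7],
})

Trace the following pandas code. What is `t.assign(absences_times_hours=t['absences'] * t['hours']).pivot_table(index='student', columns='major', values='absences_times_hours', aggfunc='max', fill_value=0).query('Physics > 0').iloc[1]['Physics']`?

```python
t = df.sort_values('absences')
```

372

sort by absences:
  student  absences    major  hours
2     Eli         2       EE      8
7     Ivy         2      Bio     23
0     Eli         3  Physics      7
4     Eli         3  Physics     33
5     Cal         5      Bio      5
8     Cal         5  Physics      7
1     Eli         9       EE     22
6     Cal         9  Physics     28
3     Eli        12  Physics     31
add column absences_times_hours = t['absences'] * t['hours']:
  student  absences    major  hours  absences_times_hours
2     Eli         2       EE      8                    16
7     Ivy         2      Bio     23                    46
0     Eli         3  Physics      7                    21
4     Eli         3  Physics     33                    99
5     Cal         5      Bio      5                    25
8     Cal         5  Physics      7                    35
1     Eli         9       EE     22                   198
6     Cal         9  Physics     28                   252
3     Eli        12  Physics     31                   372
pivot: rows=student, cols=major, max(absences_times_hours):
major    Bio   EE  Physics
student                   
Cal       25    0      252
Eli        0  198      372
Ivy       46    0        0
filter rows where Physics > 0:
major    Bio   EE  Physics
student                   
Cal       25    0      252
Eli        0  198      372
So iloc[1]['Physics'] = 372.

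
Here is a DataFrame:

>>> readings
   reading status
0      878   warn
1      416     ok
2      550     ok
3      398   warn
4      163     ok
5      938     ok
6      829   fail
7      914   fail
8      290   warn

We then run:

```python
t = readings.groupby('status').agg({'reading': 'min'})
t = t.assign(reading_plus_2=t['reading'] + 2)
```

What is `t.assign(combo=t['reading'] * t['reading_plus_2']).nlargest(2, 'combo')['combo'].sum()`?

773579

group by status, min of reading:
        reading
status         
fail        829
ok          163
warn        290
add column reading_plus_2 = t['reading'] + 2:
        reading  reading_plus_2
status                         
fail        829             831
ok          163             165
warn        290             292
add column combo = t['reading'] * t['reading_plus_2']:
        reading  reading_plus_2   combo
status                                 
fail        829             831  688899
ok          163             165   26895
warn        290             292   84680
take 2 rows with largest combo:
        reading  reading_plus_2   combo
status                                 
fail        829             831  688899
warn        290             292   84680
So sum() = 773579.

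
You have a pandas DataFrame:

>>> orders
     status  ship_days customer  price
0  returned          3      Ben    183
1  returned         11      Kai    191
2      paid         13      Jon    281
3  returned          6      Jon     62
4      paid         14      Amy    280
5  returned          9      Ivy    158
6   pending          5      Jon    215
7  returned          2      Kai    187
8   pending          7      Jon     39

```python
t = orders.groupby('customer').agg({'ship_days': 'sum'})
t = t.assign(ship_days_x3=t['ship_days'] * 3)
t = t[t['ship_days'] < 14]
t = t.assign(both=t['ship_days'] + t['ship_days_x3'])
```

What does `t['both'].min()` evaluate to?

12

group by customer, sum of ship_days:
          ship_days
customer           
Amy              14
Ben               3
Ivy               9
Jon              31
Kai              13
add column ship_days_x3 = t['ship_days'] * 3:
          ship_days  ship_days_x3
customer                         
Amy              14            42
Ben               3             9
Ivy               9            27
Jon              31            93
Kai              13            39
filter rows where ship_days < 14:
          ship_days  ship_days_x3
customer                         
Ben               3             9
Ivy               9            27
Kai              13            39
add column both = t['ship_days'] + t['ship_days_x3']:
          ship_days  ship_days_x3  both
customer                               
Ben               3             9    12
Ivy               9            27    36
Kai              13            39    52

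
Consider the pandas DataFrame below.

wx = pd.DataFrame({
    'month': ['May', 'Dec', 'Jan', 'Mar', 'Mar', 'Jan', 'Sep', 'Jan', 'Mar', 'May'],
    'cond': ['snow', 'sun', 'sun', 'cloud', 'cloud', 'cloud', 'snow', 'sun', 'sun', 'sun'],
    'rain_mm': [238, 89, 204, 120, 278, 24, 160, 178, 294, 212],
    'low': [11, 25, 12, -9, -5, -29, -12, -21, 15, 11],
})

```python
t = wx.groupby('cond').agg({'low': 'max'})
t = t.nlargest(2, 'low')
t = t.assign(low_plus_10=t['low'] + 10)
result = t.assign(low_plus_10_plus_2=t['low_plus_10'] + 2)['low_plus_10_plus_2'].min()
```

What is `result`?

23

group by cond, max of low:
       low
cond      
cloud   -5
snow    11
sun     25
take 2 rows with largest low:
      low
cond     
sun    25
snow   11
add column low_plus_10 = t['low'] + 10:
      low  low_plus_10
cond                  
sun    25           35
snow   11           21
add column low_plus_10_plus_2 = t['low_plus_10'] + 2:
      low  low_plus_10  low_plus_10_plus_2
cond                                      
sun    25           35                  37
snow   11           21                  23
Then the min of column 'low_plus_10_plus_2': 23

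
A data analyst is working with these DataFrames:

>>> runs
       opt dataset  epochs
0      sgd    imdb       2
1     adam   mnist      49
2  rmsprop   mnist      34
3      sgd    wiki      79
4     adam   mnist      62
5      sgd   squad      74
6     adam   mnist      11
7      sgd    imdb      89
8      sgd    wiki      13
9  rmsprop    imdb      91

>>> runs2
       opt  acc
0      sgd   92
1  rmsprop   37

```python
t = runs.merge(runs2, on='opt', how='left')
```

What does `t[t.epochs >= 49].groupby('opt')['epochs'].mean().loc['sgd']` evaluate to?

80.6666666667

merge on 'opt' (how='left') → 10 rows:
       opt dataset  epochs   acc
0      sgd    imdb       2  92.0
1     adam   mnist      49   NaN
2  rmsprop   mnist      34  37.0
3      sgd    wiki      79  92.0
4     adam   mnist      62   NaN
5      sgd   squad      74  92.0
6     adam   mnist      11   NaN
7      sgd    imdb      89  92.0
8      sgd    wiki      13  92.0
9  rmsprop    imdb      91  37.0
filter rows where epochs >= 49:
       opt dataset  epochs   acc
1     adam   mnist      49   NaN
3      sgd    wiki      79  92.0
4     adam   mnist      62   NaN
5      sgd   squad      74  92.0
7      sgd    imdb      89  92.0
9  rmsprop    imdb      91  37.0
group by opt, mean of epochs:
opt
adam       55.500000
rmsprop    91.000000
sgd        80.666667
Name: epochs, dtype: float64
Taking the value at index 'sgd' gives 80.6666666667.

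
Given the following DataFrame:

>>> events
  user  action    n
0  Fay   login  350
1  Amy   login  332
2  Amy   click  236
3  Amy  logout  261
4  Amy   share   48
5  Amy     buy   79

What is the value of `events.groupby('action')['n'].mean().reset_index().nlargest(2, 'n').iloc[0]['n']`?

group by action, mean of n:
action
buy        79.0
click     236.0
login     341.0
logout    261.0
share      48.0
Name: n, dtype: float64
reset_index():
   action      n
0     buy   79.0
1   click  236.0
2   login  341.0
3  logout  261.0
4   share   48.0
take 2 rows with largest n:
   action      n
2   login  341.0
3  logout  261.0
value at position 0, column 'n' → 341.0

341.0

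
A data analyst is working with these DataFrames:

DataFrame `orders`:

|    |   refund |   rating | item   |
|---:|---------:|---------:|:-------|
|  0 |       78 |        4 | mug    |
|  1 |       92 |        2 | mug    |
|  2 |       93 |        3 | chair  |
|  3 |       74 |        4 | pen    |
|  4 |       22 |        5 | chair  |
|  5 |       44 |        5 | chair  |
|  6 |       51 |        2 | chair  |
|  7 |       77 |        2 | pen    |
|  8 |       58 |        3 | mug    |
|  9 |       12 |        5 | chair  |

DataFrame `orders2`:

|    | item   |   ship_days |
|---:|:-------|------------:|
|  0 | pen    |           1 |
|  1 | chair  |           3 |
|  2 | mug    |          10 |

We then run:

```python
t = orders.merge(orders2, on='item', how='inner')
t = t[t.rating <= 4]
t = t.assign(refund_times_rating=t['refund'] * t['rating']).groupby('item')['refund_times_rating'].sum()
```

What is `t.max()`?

merge on 'item' (how='inner') → 10 rows:
   refund  rating   item  ship_days
0      78       4    mug         10
1      92       2    mug         10
2      93       3  chair          3
3      74       4    pen          1
4      22       5  chair          3
5      44       5  chair          3
6      51       2  chair          3
7      77       2    pen          1
8      58       3    mug         10
9      12       5  chair          3
filter rows where rating <= 4:
   refund  rating   item  ship_days
0      78       4    mug         10
1      92       2    mug         10
2      93       3  chair          3
3      74       4    pen          1
6      51       2  chair          3
7      77       2    pen          1
8      58       3    mug         10
add column refund_times_rating = t['refund'] * t['rating']:
   refund  rating   item  ship_days  refund_times_rating
0      78       4    mug         10                  312
1      92       2    mug         10                  184
2      93       3  chair          3                  279
3      74       4    pen          1                  296
6      51       2  chair          3                  102
7      77       2    pen          1                  154
8      58       3    mug         10                  174
group by item, sum of refund_times_rating:
item
chair    381
mug      670
pen      450
Name: refund_times_rating, dtype: int64

670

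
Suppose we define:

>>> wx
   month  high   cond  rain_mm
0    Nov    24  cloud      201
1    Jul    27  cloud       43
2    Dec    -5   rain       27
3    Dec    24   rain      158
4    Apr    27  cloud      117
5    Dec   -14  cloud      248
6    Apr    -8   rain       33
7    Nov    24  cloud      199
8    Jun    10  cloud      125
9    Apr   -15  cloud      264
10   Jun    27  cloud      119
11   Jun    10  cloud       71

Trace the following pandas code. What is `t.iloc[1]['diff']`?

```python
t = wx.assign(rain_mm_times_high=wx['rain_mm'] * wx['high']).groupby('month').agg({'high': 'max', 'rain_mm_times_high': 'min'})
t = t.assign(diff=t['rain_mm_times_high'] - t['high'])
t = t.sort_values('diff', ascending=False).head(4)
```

1134

add column rain_mm_times_high = wx['rain_mm'] * wx['high']:
   month  high   cond  rain_mm  rain_mm_times_high
0    Nov    24  cloud      201                4824
1    Jul    27  cloud       43                1161
2    Dec    -5   rain       27                -135
3    Dec    24   rain      158                3792
4    Apr    27  cloud      117                3159
5    Dec   -14  cloud      248               -3472
6    Apr    -8   rain       33                -264
7    Nov    24  cloud      199                4776
8    Jun    10  cloud      125                1250
9    Apr   -15  cloud      264               -3960
10   Jun    27  cloud      119                3213
11   Jun    10  cloud       71                 710
group by month: max(high), min(rain_mm_times_high):
       high  rain_mm_times_high
month                          
Apr      27               -3960
Dec      24               -3472
Jul      27                1161
Jun      27                 710
Nov      24                4776
add column diff = t['rain_mm_times_high'] - t['high']:
       high  rain_mm_times_high  diff
month                                
Apr      27               -3960 -3987
Dec      24               -3472 -3496
Jul      27                1161  1134
Jun      27                 710   683
Nov      24                4776  4752
sort by diff descending:
       high  rain_mm_times_high  diff
month                                
Nov      24                4776  4752
Jul      27                1161  1134
Jun      27                 710   683
Dec      24               -3472 -3496
Apr      27               -3960 -3987
take first 4 rows:
       high  rain_mm_times_high  diff
month                                
Nov      24                4776  4752
Jul      27                1161  1134
Jun      27                 710   683
Dec      24               -3472 -3496
So iloc[1]['diff'] = 1134.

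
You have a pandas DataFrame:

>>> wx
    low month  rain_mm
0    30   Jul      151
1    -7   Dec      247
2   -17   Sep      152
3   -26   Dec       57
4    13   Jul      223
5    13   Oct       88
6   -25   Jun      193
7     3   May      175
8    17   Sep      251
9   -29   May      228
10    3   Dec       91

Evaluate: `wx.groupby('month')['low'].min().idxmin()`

May

group by month, min of low:
month
Dec   -26
Jul    13
Jun   -25
May   -29
Oct    13
Sep   -17
Name: low, dtype: int64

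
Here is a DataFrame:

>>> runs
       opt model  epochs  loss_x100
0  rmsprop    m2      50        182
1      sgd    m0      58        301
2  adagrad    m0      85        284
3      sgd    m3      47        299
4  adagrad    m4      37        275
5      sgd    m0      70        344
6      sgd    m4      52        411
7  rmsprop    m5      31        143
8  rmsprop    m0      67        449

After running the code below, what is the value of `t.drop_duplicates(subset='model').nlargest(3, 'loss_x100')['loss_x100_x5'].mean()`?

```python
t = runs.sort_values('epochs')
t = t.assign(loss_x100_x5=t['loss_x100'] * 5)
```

1458.33333333

sort by epochs:
       opt model  epochs  loss_x100
7  rmsprop    m5      31        143
4  adagrad    m4      37        275
3      sgd    m3      47        299
0  rmsprop    m2      50        182
6      sgd    m4      52        411
1      sgd    m0      58        301
8  rmsprop    m0      67        449
5      sgd    m0      70        344
2  adagrad    m0      85        284
add column loss_x100_x5 = t['loss_x100'] * 5:
       opt model  epochs  loss_x100  loss_x100_x5
7  rmsprop    m5      31        143           715
4  adagrad    m4      37        275          1375
3      sgd    m3      47        299          1495
0  rmsprop    m2      50        182           910
6      sgd    m4      52        411          2055
1      sgd    m0      58        301          1505
8  rmsprop    m0      67        449          2245
5      sgd    m0      70        344          1720
2  adagrad    m0      85        284          1420
drop duplicate model (keep=first):
       opt model  epochs  loss_x100  loss_x100_x5
7  rmsprop    m5      31        143           715
4  adagrad    m4      37        275          1375
3      sgd    m3      47        299          1495
0  rmsprop    m2      50        182           910
1      sgd    m0      58        301          1505
take 3 rows with largest loss_x100:
       opt model  epochs  loss_x100  loss_x100_x5
1      sgd    m0      58        301          1505
3      sgd    m3      47        299          1495
4  adagrad    m4      37        275          1375
Hence 1458.33333333.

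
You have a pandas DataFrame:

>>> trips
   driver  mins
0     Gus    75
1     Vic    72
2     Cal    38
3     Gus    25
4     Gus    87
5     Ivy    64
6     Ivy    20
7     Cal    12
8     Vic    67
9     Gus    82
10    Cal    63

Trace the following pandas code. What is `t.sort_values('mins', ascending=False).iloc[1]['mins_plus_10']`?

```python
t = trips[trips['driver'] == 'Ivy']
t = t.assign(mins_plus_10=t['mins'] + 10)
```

filter rows where driver == 'Ivy':
  driver  mins
5    Ivy    64
6    Ivy    20
add column mins_plus_10 = t['mins'] + 10:
  driver  mins  mins_plus_10
5    Ivy    64            74
6    Ivy    20            30
sort by mins descending:
  driver  mins  mins_plus_10
5    Ivy    64            74
6    Ivy    20            30
The value at position 1, column 'mins_plus_10' is 30.

30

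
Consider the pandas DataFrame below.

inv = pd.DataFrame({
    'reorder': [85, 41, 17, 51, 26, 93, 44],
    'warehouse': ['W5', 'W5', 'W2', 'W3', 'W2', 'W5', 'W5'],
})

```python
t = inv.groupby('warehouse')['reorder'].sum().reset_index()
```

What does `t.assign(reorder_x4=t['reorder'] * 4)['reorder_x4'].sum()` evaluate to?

group by warehouse, sum of reorder:
warehouse
W2     43
W3     51
W5    263
Name: reorder, dtype: int64
reset_index():
  warehouse  reorder
0        W2       43
1        W3       51
2        W5      263
add column reorder_x4 = t['reorder'] * 4:
  warehouse  reorder  reorder_x4
0        W2       43         172
1        W3       51         204
2        W5      263        1052
Then the sum of column 'reorder_x4': 1428

1428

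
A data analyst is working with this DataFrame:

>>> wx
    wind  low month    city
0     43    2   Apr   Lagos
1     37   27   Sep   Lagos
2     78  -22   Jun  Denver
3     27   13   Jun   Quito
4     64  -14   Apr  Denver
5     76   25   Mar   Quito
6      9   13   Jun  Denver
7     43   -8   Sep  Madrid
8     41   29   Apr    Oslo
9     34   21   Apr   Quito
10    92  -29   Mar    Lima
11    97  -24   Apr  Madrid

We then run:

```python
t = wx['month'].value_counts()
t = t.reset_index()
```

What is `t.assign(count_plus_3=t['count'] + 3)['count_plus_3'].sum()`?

value_counts of month:
month
Apr    5
Jun    3
Sep    2
Mar    2
Name: count, dtype: int64
reset_index():
  month  count
0   Apr      5
1   Jun      3
2   Sep      2
3   Mar      2
add column count_plus_3 = t['count'] + 3:
  month  count  count_plus_3
0   Apr      5             8
1   Jun      3             6
2   Sep      2             5
3   Mar      2             5
sum of column 'count_plus_3' → 24

24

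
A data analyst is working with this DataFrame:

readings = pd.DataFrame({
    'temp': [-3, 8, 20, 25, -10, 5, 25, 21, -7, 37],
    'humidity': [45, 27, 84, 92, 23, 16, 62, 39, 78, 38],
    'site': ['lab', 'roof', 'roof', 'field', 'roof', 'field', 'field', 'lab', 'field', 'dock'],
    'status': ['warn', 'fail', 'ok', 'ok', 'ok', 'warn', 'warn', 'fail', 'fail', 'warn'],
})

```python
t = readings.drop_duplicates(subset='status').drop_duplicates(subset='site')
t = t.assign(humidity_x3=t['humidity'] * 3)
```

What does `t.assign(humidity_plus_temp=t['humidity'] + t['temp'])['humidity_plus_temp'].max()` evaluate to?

42

drop duplicate status (keep=first):
   temp  humidity  site status
0    -3        45   lab   warn
1     8        27  roof   fail
2    20        84  roof     ok
drop duplicate site (keep=first):
   temp  humidity  site status
0    -3        45   lab   warn
1     8        27  roof   fail
add column humidity_x3 = t['humidity'] * 3:
   temp  humidity  site status  humidity_x3
0    -3        45   lab   warn          135
1     8        27  roof   fail           81
add column humidity_plus_temp = t['humidity'] + t['temp']:
   temp  humidity  site status  humidity_x3  humidity_plus_temp
0    -3        45   lab   warn          135                  42
1     8        27  roof   fail           81                  35
Hence 42.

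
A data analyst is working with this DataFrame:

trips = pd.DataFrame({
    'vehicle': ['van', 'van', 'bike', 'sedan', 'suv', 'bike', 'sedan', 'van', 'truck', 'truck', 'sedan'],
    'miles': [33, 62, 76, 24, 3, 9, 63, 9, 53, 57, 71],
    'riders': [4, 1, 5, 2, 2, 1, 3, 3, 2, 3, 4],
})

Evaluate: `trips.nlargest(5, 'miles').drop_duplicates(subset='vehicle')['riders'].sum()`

take 5 rows with largest miles:
   vehicle  miles  riders
2     bike     76       5
10   sedan     71       4
6    sedan     63       3
1      van     62       1
9    truck     57       3
drop duplicate vehicle (keep=first):
   vehicle  miles  riders
2     bike     76       5
10   sedan     71       4
1      van     62       1
9    truck     57       3
Hence 13.

13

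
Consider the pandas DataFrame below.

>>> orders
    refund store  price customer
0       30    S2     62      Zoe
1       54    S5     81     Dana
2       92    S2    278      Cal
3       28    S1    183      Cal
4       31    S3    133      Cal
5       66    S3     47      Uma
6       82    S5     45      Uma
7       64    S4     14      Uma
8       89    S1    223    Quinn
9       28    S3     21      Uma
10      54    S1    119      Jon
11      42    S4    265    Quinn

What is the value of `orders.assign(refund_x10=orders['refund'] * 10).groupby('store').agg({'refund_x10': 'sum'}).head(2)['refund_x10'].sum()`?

2930

add column refund_x10 = orders['refund'] * 10:
    refund store  price customer  refund_x10
0       30    S2     62      Zoe         300
1       54    S5     81     Dana         540
2       92    S2    278      Cal         920
3       28    S1    183      Cal         280
4       31    S3    133      Cal         310
5       66    S3     47      Uma         660
6       82    S5     45      Uma         820
7       64    S4     14      Uma         640
8       89    S1    223    Quinn         890
9       28    S3     21      Uma         280
10      54    S1    119      Jon         540
11      42    S4    265    Quinn         420
group by store, sum of refund_x10:
       refund_x10
store            
S1           1710
S2           1220
S3           1250
S4           1060
S5           1360
take first 2 rows:
       refund_x10
store            
S1           1710
S2           1220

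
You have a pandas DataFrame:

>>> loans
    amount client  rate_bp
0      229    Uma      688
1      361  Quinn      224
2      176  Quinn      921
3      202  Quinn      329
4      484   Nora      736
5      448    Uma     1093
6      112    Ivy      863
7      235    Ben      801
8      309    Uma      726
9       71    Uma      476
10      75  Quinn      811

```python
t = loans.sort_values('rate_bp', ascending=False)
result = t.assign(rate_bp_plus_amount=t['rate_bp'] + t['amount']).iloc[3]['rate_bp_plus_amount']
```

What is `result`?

sort by rate_bp descending:
    amount client  rate_bp
5      448    Uma     1093
2      176  Quinn      921
6      112    Ivy      863
10      75  Quinn      811
7      235    Ben      801
4      484   Nora      736
8      309    Uma      726
0      229    Uma      688
9       71    Uma      476
3      202  Quinn      329
1      361  Quinn      224
add column rate_bp_plus_amount = t['rate_bp'] + t['amount']:
    amount client  rate_bp  rate_bp_plus_amount
5      448    Uma     1093                 1541
2      176  Quinn      921                 1097
6      112    Ivy      863                  975
10      75  Quinn      811                  886
7      235    Ben      801                 1036
4      484   Nora      736                 1220
8      309    Uma      726                 1035
0      229    Uma      688                  917
9       71    Uma      476                  547
3      202  Quinn      329                  531
1      361  Quinn      224                  585

886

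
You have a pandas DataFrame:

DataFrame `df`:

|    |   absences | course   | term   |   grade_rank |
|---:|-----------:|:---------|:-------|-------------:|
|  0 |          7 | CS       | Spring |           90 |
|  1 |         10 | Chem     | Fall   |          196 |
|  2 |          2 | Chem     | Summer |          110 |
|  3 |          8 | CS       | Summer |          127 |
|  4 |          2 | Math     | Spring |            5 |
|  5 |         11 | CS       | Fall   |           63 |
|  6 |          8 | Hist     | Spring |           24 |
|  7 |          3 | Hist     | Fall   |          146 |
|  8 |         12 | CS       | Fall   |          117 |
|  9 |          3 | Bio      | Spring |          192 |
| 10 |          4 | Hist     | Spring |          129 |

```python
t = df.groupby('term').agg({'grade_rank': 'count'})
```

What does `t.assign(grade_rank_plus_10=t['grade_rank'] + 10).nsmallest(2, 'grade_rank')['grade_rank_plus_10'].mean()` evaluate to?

group by term, count of grade_rank:
        grade_rank
term              
Fall             4
Spring           5
Summer           2
add column grade_rank_plus_10 = t['grade_rank'] + 10:
        grade_rank  grade_rank_plus_10
term                                  
Fall             4                  14
Spring           5                  15
Summer           2                  12
take 2 rows with smallest grade_rank:
        grade_rank  grade_rank_plus_10
term                                  
Summer           2                  12
Fall             4                  14
Hence 13.0.

13.0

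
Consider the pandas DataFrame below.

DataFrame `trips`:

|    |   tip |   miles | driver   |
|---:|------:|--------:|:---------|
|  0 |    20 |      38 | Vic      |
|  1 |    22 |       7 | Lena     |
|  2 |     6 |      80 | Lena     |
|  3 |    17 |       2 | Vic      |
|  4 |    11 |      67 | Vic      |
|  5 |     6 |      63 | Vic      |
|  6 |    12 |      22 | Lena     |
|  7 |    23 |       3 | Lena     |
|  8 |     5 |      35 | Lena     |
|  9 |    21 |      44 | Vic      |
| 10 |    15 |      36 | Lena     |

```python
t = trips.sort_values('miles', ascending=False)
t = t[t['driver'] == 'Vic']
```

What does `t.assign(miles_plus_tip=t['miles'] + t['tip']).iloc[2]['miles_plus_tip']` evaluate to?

sort by miles descending:
    tip  miles driver
2     6     80   Lena
4    11     67    Vic
5     6     63    Vic
9    21     44    Vic
0    20     38    Vic
10   15     36   Lena
8     5     35   Lena
6    12     22   Lena
1    22      7   Lena
7    23      3   Lena
3    17      2    Vic
filter rows where driver == 'Vic':
   tip  miles driver
4   11     67    Vic
5    6     63    Vic
9   21     44    Vic
0   20     38    Vic
3   17      2    Vic
add column miles_plus_tip = t['miles'] + t['tip']:
   tip  miles driver  miles_plus_tip
4   11     67    Vic              78
5    6     63    Vic              69
9   21     44    Vic              65
0   20     38    Vic              58
3   17      2    Vic              19
Then the value at position 2, column 'miles_plus_tip': 65

65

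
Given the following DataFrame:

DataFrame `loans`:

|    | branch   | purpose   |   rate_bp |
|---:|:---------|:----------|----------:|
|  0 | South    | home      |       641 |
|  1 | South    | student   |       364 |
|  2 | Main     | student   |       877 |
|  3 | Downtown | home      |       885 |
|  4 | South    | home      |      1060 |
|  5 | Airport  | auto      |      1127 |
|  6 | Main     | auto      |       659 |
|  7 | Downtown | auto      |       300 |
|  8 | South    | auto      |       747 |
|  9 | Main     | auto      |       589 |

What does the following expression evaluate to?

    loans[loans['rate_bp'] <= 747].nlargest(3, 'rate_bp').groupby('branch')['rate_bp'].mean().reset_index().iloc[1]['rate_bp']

694.0

filter rows where rate_bp <= 747:
     branch  purpose  rate_bp
0     South     home      641
1     South  student      364
6      Main     auto      659
7  Downtown     auto      300
8     South     auto      747
9      Main     auto      589
take 3 rows with largest rate_bp:
  branch purpose  rate_bp
8  South    auto      747
6   Main    auto      659
0  South    home      641
group by branch, mean of rate_bp:
branch
Main     659.0
South    694.0
Name: rate_bp, dtype: float64
reset_index():
  branch  rate_bp
0   Main    659.0
1  South    694.0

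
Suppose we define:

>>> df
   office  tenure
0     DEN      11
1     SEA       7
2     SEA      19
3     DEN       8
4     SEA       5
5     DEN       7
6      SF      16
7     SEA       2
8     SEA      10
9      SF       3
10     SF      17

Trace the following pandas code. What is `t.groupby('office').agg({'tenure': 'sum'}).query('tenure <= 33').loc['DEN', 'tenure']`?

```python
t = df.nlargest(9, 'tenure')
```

take 9 rows with largest tenure:
   office  tenure
2     SEA      19
10     SF      17
6      SF      16
0     DEN      11
8     SEA      10
3     DEN       8
1     SEA       7
5     DEN       7
4     SEA       5
group by office, sum of tenure:
        tenure
office        
DEN         26
SEA         41
SF          33
filter rows where tenure <= 33:
        tenure
office        
DEN         26
SF          33
Finally, value at row 'DEN', column 'tenure' = 26.

26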